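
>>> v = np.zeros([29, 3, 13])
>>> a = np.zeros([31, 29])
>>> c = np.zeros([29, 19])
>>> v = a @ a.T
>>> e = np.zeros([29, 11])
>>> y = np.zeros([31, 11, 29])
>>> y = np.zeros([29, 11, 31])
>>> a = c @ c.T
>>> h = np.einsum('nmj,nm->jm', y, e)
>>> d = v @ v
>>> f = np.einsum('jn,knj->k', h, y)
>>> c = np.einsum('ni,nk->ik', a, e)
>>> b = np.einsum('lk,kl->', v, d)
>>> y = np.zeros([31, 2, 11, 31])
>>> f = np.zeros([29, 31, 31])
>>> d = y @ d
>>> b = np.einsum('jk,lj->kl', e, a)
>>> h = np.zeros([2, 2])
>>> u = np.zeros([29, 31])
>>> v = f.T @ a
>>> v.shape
(31, 31, 29)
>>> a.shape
(29, 29)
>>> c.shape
(29, 11)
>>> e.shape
(29, 11)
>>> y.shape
(31, 2, 11, 31)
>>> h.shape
(2, 2)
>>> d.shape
(31, 2, 11, 31)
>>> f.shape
(29, 31, 31)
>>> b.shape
(11, 29)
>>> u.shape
(29, 31)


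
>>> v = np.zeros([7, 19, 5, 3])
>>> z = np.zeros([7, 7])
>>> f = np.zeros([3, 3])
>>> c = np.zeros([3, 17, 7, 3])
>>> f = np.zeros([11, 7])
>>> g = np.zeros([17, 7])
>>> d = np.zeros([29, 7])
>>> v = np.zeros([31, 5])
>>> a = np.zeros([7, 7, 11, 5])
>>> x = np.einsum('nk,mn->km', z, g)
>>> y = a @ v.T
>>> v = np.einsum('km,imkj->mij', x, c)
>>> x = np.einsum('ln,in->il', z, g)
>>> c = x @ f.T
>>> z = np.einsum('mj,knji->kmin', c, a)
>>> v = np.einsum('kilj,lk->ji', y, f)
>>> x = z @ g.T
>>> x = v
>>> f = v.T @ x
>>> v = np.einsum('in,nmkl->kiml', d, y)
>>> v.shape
(11, 29, 7, 31)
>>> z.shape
(7, 17, 5, 7)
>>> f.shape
(7, 7)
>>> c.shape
(17, 11)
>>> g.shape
(17, 7)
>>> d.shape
(29, 7)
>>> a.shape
(7, 7, 11, 5)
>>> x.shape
(31, 7)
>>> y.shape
(7, 7, 11, 31)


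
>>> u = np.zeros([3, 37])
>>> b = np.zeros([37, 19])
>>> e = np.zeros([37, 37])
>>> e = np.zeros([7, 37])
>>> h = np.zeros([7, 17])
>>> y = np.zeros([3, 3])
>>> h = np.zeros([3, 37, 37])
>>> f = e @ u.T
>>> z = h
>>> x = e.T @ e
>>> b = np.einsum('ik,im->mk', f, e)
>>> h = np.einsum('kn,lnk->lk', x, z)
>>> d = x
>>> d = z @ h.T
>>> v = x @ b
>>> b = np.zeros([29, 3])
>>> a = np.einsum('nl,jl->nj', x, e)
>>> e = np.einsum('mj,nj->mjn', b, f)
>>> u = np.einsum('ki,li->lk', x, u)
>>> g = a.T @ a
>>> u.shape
(3, 37)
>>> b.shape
(29, 3)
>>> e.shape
(29, 3, 7)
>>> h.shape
(3, 37)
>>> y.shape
(3, 3)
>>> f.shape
(7, 3)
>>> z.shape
(3, 37, 37)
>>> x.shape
(37, 37)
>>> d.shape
(3, 37, 3)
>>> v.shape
(37, 3)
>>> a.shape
(37, 7)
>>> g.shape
(7, 7)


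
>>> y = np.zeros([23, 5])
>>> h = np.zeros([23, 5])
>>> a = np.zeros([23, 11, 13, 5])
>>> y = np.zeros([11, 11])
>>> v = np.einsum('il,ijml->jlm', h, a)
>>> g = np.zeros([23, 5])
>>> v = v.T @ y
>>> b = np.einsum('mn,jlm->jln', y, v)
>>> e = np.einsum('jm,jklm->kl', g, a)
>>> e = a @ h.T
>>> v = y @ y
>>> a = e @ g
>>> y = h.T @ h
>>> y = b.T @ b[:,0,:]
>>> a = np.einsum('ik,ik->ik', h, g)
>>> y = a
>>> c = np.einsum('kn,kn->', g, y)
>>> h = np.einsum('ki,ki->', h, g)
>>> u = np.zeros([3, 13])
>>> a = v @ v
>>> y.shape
(23, 5)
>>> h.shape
()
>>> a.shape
(11, 11)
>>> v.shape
(11, 11)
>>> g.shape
(23, 5)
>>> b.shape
(13, 5, 11)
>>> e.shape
(23, 11, 13, 23)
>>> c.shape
()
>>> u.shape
(3, 13)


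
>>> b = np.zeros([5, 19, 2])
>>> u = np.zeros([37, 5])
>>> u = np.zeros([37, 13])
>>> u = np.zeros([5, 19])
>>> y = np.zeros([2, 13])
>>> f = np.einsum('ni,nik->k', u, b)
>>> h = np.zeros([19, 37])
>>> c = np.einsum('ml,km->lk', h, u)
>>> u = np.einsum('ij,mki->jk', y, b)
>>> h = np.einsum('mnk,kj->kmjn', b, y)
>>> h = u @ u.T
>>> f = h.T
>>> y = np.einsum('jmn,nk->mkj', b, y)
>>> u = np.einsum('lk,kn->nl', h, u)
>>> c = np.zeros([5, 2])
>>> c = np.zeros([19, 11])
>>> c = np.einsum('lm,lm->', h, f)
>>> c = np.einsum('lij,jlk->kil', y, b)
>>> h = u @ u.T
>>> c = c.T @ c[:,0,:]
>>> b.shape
(5, 19, 2)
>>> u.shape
(19, 13)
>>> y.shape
(19, 13, 5)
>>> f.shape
(13, 13)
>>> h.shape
(19, 19)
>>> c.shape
(19, 13, 19)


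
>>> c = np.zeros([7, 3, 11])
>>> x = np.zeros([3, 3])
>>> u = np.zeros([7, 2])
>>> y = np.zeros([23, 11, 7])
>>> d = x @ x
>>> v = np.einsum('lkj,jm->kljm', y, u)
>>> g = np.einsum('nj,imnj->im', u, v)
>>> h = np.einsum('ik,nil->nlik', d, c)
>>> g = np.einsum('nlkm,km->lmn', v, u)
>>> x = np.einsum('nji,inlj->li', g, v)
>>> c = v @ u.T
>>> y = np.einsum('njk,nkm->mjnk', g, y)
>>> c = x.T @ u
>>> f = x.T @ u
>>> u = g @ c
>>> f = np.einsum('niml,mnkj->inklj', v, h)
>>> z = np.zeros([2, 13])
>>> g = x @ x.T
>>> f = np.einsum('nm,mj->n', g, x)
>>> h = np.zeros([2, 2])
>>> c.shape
(11, 2)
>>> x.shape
(7, 11)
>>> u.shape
(23, 2, 2)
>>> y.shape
(7, 2, 23, 11)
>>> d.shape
(3, 3)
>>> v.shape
(11, 23, 7, 2)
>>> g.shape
(7, 7)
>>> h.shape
(2, 2)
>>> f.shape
(7,)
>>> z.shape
(2, 13)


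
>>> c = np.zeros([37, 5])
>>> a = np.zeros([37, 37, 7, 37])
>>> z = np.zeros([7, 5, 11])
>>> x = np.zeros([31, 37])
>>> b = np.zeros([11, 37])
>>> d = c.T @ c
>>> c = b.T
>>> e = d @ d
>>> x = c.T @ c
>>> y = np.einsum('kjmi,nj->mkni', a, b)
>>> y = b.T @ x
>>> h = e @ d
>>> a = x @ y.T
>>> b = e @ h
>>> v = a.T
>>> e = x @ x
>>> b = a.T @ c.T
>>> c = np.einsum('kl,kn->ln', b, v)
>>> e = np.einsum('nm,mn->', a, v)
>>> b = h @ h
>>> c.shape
(37, 11)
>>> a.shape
(11, 37)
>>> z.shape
(7, 5, 11)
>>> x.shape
(11, 11)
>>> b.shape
(5, 5)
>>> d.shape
(5, 5)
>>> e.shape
()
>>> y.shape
(37, 11)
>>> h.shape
(5, 5)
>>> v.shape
(37, 11)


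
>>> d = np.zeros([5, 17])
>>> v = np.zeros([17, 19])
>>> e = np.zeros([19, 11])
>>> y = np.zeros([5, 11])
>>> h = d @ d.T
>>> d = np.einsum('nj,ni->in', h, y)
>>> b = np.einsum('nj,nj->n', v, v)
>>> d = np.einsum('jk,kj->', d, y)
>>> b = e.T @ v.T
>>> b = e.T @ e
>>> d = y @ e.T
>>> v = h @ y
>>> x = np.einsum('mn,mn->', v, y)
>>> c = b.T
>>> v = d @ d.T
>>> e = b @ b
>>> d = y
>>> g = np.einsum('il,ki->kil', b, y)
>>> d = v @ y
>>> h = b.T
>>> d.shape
(5, 11)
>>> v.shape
(5, 5)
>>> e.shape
(11, 11)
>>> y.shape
(5, 11)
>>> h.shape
(11, 11)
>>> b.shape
(11, 11)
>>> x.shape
()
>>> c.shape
(11, 11)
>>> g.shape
(5, 11, 11)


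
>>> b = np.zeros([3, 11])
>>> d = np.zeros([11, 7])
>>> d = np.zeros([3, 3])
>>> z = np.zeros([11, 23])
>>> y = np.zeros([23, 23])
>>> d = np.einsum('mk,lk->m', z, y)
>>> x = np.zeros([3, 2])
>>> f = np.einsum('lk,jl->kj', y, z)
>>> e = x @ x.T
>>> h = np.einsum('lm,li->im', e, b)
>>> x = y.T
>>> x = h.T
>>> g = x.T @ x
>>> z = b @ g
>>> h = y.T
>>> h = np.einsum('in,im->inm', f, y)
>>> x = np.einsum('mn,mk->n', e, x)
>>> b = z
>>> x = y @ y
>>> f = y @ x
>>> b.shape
(3, 11)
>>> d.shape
(11,)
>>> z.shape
(3, 11)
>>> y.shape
(23, 23)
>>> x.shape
(23, 23)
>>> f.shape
(23, 23)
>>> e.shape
(3, 3)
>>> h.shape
(23, 11, 23)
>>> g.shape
(11, 11)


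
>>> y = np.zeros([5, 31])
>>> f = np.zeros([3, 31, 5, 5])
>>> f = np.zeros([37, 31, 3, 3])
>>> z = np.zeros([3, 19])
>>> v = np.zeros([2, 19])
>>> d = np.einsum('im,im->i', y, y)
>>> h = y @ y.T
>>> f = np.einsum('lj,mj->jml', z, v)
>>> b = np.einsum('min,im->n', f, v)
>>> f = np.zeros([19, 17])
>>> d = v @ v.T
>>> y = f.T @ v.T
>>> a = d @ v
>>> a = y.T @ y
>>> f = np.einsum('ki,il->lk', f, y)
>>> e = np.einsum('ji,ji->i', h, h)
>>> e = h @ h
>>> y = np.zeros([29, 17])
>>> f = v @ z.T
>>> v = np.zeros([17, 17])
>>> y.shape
(29, 17)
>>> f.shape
(2, 3)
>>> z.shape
(3, 19)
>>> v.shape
(17, 17)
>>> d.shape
(2, 2)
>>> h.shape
(5, 5)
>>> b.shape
(3,)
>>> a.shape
(2, 2)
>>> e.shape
(5, 5)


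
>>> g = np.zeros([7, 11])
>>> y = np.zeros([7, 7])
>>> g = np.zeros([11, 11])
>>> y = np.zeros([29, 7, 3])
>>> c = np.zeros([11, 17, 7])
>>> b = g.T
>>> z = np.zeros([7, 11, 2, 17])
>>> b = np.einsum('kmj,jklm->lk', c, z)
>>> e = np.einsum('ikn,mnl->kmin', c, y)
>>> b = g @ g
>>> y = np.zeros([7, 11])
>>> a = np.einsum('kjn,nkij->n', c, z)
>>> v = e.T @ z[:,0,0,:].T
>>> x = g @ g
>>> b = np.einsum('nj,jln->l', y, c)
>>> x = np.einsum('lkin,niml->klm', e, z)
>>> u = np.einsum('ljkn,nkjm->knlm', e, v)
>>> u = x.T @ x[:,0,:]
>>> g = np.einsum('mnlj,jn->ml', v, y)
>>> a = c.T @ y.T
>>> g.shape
(7, 29)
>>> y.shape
(7, 11)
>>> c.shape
(11, 17, 7)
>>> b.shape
(17,)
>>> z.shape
(7, 11, 2, 17)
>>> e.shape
(17, 29, 11, 7)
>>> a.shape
(7, 17, 7)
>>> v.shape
(7, 11, 29, 7)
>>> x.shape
(29, 17, 2)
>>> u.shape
(2, 17, 2)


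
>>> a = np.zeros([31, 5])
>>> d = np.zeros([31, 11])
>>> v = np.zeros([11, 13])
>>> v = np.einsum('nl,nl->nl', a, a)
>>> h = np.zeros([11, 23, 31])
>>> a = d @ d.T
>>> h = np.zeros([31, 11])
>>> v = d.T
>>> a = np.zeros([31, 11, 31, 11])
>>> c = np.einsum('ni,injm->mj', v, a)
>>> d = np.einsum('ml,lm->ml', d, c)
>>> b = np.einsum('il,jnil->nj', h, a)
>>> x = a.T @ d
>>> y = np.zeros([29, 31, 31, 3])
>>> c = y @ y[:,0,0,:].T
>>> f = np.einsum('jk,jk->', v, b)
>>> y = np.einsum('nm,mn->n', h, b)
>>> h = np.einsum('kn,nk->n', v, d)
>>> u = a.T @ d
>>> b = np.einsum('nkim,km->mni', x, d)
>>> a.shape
(31, 11, 31, 11)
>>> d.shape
(31, 11)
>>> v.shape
(11, 31)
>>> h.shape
(31,)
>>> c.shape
(29, 31, 31, 29)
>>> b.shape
(11, 11, 11)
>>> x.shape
(11, 31, 11, 11)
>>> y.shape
(31,)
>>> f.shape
()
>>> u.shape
(11, 31, 11, 11)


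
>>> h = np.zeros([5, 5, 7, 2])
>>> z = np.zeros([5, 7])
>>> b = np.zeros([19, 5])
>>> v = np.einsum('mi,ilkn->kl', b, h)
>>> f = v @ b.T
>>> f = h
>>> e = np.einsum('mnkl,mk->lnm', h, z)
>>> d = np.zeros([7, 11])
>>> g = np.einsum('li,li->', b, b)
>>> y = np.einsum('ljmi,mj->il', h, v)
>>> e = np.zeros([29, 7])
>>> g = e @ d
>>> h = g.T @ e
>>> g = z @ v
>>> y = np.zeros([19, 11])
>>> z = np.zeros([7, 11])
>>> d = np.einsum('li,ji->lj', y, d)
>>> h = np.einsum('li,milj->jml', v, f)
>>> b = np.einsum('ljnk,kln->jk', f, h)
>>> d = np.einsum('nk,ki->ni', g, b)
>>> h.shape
(2, 5, 7)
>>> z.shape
(7, 11)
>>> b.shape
(5, 2)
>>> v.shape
(7, 5)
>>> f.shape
(5, 5, 7, 2)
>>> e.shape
(29, 7)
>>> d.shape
(5, 2)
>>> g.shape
(5, 5)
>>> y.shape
(19, 11)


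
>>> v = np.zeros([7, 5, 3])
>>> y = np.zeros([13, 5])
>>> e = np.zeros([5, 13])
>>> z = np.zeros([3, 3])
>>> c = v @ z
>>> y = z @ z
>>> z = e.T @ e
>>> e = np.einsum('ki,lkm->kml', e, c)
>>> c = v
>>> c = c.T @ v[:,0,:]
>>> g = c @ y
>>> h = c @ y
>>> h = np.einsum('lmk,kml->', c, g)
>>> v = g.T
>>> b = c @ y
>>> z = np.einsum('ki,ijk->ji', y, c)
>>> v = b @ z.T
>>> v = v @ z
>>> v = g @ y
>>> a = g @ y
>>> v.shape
(3, 5, 3)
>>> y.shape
(3, 3)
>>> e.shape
(5, 3, 7)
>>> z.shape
(5, 3)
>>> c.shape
(3, 5, 3)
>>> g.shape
(3, 5, 3)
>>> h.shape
()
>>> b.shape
(3, 5, 3)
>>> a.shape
(3, 5, 3)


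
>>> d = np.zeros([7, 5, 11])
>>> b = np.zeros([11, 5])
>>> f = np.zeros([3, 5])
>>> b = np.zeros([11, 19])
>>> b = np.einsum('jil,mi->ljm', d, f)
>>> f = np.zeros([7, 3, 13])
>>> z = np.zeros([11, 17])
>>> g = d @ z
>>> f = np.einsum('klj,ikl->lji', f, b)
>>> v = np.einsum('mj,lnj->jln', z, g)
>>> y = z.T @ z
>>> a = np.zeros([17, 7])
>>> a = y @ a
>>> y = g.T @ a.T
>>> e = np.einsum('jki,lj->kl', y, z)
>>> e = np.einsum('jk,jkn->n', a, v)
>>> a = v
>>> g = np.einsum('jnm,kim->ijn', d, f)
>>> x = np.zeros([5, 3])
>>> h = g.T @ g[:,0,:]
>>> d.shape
(7, 5, 11)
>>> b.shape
(11, 7, 3)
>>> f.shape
(3, 13, 11)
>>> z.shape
(11, 17)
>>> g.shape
(13, 7, 5)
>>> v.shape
(17, 7, 5)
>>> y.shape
(17, 5, 17)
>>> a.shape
(17, 7, 5)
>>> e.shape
(5,)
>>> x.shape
(5, 3)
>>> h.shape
(5, 7, 5)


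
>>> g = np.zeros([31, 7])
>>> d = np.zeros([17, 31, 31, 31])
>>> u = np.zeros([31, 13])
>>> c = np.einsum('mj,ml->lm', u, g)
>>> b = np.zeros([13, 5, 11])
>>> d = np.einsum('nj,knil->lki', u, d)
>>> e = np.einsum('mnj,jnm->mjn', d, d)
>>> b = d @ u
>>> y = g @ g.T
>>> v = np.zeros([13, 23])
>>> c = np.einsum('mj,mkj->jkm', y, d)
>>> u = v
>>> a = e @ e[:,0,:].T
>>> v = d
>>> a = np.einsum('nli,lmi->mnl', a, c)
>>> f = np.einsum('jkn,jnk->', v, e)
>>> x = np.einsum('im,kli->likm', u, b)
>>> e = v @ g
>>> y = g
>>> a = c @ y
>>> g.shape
(31, 7)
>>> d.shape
(31, 17, 31)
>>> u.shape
(13, 23)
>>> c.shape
(31, 17, 31)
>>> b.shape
(31, 17, 13)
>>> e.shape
(31, 17, 7)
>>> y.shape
(31, 7)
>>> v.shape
(31, 17, 31)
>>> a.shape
(31, 17, 7)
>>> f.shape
()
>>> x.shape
(17, 13, 31, 23)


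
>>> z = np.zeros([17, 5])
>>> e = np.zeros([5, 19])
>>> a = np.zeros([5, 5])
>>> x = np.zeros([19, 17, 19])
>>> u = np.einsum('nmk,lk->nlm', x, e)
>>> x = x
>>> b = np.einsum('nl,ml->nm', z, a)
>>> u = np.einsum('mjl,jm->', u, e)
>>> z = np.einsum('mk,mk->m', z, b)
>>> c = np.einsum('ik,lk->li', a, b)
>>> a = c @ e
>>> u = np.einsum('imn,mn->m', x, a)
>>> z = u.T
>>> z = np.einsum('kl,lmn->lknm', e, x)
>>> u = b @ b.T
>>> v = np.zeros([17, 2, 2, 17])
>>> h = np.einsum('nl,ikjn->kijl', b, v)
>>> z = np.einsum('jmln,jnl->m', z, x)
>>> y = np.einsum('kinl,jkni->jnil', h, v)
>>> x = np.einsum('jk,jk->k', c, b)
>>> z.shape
(5,)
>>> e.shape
(5, 19)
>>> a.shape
(17, 19)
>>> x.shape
(5,)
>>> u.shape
(17, 17)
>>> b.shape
(17, 5)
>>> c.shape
(17, 5)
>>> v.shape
(17, 2, 2, 17)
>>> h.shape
(2, 17, 2, 5)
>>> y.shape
(17, 2, 17, 5)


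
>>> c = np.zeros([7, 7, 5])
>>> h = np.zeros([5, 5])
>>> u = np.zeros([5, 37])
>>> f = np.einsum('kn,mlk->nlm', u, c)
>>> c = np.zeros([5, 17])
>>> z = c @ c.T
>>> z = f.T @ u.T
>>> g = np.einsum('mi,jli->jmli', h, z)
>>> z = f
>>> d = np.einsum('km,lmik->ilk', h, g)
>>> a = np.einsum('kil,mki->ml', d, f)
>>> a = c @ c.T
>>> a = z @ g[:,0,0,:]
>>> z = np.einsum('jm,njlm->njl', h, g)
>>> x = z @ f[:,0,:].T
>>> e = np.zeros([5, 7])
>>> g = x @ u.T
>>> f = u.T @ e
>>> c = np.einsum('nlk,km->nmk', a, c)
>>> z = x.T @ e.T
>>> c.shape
(37, 17, 5)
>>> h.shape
(5, 5)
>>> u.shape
(5, 37)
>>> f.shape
(37, 7)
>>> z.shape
(37, 5, 5)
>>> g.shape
(7, 5, 5)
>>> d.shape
(7, 7, 5)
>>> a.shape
(37, 7, 5)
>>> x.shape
(7, 5, 37)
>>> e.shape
(5, 7)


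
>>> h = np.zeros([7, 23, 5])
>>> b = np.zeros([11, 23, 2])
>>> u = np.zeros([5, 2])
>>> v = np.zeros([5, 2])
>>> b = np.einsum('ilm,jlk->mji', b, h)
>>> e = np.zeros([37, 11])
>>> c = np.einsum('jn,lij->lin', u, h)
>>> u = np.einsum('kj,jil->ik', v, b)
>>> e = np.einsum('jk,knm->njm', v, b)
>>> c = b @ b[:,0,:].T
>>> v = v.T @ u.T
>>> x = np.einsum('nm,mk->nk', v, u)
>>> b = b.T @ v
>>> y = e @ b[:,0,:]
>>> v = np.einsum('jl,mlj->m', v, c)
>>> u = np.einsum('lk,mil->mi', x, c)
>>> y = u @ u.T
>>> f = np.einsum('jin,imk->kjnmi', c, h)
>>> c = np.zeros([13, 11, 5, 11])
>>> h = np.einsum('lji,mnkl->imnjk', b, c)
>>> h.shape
(7, 13, 11, 7, 5)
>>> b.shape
(11, 7, 7)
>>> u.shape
(2, 7)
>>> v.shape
(2,)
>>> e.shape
(7, 5, 11)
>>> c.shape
(13, 11, 5, 11)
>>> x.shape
(2, 5)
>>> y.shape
(2, 2)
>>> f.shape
(5, 2, 2, 23, 7)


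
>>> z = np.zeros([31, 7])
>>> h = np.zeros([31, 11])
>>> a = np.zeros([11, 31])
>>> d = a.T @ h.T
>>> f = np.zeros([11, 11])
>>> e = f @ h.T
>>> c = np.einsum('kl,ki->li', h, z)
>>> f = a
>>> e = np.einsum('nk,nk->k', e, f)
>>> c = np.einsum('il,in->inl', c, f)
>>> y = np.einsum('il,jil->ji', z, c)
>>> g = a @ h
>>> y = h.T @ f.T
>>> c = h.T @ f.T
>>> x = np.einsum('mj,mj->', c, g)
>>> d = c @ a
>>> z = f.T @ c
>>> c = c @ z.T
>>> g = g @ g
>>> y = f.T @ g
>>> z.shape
(31, 11)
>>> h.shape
(31, 11)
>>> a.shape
(11, 31)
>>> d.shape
(11, 31)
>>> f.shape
(11, 31)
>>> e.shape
(31,)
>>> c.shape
(11, 31)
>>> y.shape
(31, 11)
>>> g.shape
(11, 11)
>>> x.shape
()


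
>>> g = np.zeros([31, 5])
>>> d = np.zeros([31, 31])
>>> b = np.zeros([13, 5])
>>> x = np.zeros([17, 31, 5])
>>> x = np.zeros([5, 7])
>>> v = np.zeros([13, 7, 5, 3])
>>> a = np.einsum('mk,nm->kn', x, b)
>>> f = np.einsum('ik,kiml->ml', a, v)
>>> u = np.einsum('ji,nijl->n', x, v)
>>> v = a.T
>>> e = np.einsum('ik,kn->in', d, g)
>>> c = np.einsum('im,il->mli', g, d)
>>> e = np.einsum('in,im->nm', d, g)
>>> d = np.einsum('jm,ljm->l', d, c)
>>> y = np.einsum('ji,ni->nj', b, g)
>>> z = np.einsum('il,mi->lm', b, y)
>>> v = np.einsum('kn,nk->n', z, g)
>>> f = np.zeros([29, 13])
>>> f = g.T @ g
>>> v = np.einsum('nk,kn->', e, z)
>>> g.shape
(31, 5)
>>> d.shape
(5,)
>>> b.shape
(13, 5)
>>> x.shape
(5, 7)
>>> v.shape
()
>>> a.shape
(7, 13)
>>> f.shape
(5, 5)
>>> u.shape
(13,)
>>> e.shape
(31, 5)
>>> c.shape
(5, 31, 31)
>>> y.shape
(31, 13)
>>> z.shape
(5, 31)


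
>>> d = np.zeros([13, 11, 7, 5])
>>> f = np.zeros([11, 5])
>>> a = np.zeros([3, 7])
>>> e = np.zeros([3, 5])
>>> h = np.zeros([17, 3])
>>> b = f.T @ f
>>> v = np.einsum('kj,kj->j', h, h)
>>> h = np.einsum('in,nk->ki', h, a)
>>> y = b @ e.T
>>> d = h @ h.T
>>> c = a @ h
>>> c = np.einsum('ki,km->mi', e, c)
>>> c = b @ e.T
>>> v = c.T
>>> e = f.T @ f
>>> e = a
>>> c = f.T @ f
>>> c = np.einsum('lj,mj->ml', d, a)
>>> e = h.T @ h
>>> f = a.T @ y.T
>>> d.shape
(7, 7)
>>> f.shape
(7, 5)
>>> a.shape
(3, 7)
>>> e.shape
(17, 17)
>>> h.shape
(7, 17)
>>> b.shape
(5, 5)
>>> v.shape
(3, 5)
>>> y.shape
(5, 3)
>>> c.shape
(3, 7)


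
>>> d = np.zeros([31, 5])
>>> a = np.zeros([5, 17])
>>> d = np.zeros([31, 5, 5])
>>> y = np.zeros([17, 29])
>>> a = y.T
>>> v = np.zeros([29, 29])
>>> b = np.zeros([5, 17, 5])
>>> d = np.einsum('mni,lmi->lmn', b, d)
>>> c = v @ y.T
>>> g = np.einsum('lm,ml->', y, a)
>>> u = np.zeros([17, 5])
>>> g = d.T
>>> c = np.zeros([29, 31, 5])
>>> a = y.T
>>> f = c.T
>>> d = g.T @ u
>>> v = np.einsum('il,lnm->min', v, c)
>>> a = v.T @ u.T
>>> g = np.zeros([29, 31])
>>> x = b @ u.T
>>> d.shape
(31, 5, 5)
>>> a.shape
(31, 29, 17)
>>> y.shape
(17, 29)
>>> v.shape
(5, 29, 31)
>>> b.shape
(5, 17, 5)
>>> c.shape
(29, 31, 5)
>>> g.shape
(29, 31)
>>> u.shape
(17, 5)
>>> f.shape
(5, 31, 29)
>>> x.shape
(5, 17, 17)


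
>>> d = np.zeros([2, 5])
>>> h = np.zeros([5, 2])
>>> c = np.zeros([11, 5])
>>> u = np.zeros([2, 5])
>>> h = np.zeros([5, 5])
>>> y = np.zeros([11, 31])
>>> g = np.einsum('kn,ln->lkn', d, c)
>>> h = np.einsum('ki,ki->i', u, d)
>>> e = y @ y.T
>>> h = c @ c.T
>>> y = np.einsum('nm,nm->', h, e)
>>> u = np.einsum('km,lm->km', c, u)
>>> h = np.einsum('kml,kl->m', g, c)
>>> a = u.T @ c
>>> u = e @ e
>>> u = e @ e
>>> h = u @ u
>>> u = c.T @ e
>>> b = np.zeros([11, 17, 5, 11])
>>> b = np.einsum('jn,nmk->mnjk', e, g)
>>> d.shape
(2, 5)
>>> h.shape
(11, 11)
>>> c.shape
(11, 5)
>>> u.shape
(5, 11)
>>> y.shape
()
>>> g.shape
(11, 2, 5)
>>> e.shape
(11, 11)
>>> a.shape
(5, 5)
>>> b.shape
(2, 11, 11, 5)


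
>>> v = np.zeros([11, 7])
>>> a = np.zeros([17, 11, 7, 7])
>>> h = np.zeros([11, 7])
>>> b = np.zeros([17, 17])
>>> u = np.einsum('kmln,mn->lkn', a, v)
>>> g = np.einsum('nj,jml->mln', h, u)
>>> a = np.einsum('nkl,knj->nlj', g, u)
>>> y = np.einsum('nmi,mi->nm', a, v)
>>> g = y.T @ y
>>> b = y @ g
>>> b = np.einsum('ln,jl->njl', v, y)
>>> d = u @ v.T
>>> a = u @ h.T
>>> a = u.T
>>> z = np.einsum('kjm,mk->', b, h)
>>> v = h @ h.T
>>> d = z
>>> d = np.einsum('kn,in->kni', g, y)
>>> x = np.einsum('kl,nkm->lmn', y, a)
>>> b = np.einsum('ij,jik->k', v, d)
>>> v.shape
(11, 11)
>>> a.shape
(7, 17, 7)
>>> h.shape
(11, 7)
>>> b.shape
(17,)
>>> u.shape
(7, 17, 7)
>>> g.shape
(11, 11)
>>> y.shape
(17, 11)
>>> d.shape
(11, 11, 17)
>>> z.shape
()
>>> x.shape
(11, 7, 7)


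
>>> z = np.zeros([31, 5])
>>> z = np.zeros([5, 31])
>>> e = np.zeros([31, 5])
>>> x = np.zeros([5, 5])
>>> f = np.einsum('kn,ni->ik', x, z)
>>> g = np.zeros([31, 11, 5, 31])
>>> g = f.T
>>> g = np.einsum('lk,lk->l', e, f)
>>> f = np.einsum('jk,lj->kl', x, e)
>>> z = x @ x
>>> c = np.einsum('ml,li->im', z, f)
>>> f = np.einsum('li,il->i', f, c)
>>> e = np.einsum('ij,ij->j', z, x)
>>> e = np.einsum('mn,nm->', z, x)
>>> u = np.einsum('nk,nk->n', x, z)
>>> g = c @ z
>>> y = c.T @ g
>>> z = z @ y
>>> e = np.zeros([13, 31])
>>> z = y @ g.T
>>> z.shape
(5, 31)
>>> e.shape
(13, 31)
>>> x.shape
(5, 5)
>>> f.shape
(31,)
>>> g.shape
(31, 5)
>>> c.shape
(31, 5)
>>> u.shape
(5,)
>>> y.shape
(5, 5)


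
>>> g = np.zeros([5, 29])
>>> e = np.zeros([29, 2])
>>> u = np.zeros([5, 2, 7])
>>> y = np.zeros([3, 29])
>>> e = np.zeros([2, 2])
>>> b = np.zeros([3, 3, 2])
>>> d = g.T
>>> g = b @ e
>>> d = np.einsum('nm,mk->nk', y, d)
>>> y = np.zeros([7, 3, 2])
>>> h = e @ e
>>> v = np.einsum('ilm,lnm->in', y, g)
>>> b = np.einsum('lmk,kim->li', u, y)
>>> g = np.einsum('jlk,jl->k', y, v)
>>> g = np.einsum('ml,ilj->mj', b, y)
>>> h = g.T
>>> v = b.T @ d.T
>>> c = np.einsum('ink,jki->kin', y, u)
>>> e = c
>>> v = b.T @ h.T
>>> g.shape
(5, 2)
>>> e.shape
(2, 7, 3)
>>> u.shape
(5, 2, 7)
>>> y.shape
(7, 3, 2)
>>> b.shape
(5, 3)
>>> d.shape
(3, 5)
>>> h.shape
(2, 5)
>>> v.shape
(3, 2)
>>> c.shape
(2, 7, 3)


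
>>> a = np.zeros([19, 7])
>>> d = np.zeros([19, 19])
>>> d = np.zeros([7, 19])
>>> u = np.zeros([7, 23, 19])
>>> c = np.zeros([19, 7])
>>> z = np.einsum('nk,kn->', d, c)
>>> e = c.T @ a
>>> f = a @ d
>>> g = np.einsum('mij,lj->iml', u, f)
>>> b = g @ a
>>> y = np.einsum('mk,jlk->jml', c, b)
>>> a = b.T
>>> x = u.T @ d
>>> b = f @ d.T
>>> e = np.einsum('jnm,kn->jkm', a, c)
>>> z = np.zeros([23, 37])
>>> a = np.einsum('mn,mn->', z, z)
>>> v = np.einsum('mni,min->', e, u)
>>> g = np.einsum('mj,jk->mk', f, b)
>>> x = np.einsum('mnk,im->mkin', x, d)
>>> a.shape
()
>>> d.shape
(7, 19)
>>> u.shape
(7, 23, 19)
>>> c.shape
(19, 7)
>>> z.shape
(23, 37)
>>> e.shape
(7, 19, 23)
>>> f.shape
(19, 19)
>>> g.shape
(19, 7)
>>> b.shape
(19, 7)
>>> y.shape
(23, 19, 7)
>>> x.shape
(19, 19, 7, 23)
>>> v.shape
()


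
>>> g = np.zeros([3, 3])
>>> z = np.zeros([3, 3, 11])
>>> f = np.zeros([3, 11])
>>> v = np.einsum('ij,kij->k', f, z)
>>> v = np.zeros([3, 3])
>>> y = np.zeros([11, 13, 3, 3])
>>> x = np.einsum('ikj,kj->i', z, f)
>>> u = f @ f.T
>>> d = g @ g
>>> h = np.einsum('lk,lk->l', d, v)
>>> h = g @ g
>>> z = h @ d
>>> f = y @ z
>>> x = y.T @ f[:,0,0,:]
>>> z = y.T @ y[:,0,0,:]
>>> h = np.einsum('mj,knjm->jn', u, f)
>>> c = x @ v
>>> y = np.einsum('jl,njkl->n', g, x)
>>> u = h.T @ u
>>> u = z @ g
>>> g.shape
(3, 3)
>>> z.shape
(3, 3, 13, 3)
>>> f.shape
(11, 13, 3, 3)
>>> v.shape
(3, 3)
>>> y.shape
(3,)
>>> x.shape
(3, 3, 13, 3)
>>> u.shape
(3, 3, 13, 3)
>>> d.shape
(3, 3)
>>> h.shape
(3, 13)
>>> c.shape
(3, 3, 13, 3)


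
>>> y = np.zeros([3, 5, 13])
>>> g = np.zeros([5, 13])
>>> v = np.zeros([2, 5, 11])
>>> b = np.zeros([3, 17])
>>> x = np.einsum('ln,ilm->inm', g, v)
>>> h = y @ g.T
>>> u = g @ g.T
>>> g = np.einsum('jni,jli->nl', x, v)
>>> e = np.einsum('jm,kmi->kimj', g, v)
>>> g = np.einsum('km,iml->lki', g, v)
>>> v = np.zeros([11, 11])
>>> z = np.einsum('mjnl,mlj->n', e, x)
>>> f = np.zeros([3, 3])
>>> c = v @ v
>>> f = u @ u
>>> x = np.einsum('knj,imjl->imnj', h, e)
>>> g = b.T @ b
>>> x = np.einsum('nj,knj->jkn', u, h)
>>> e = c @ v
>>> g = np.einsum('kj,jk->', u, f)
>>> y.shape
(3, 5, 13)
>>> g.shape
()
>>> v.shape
(11, 11)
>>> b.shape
(3, 17)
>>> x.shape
(5, 3, 5)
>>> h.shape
(3, 5, 5)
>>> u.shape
(5, 5)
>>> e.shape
(11, 11)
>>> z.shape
(5,)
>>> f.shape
(5, 5)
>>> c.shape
(11, 11)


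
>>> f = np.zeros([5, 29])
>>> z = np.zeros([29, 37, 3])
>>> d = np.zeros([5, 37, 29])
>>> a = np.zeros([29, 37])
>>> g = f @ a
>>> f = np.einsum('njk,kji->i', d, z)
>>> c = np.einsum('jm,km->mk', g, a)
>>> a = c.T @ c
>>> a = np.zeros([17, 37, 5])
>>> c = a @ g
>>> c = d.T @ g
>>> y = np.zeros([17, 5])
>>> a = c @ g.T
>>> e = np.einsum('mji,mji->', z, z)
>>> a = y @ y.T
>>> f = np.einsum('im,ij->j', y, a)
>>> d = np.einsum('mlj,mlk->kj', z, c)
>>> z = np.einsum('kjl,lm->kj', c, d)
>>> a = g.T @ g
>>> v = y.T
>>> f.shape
(17,)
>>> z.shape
(29, 37)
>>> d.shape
(37, 3)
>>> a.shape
(37, 37)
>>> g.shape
(5, 37)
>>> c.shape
(29, 37, 37)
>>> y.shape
(17, 5)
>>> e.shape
()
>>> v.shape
(5, 17)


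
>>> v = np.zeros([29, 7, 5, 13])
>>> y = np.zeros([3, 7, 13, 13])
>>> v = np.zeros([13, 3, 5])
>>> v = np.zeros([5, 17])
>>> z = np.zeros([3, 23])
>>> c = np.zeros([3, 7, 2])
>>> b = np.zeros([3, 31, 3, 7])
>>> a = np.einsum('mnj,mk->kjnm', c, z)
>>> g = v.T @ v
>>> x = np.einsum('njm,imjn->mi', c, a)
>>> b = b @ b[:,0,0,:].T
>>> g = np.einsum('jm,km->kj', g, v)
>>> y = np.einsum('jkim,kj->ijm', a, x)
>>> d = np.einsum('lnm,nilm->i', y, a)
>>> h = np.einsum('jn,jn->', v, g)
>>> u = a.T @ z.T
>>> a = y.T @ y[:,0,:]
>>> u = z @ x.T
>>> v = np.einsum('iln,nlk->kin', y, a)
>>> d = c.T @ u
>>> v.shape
(3, 7, 3)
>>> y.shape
(7, 23, 3)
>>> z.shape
(3, 23)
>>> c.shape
(3, 7, 2)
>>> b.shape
(3, 31, 3, 3)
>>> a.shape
(3, 23, 3)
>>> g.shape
(5, 17)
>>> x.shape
(2, 23)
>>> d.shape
(2, 7, 2)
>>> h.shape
()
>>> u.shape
(3, 2)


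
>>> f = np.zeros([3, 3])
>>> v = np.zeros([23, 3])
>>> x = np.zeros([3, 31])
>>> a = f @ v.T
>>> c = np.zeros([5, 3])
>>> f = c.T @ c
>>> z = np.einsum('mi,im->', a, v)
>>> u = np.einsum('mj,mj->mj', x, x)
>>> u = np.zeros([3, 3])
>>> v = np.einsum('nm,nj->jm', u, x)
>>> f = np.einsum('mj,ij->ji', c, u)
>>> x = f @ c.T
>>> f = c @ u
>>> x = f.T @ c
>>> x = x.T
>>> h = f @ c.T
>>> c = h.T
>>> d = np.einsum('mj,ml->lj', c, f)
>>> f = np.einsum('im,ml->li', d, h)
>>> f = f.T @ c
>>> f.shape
(3, 5)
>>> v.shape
(31, 3)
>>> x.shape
(3, 3)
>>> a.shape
(3, 23)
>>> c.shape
(5, 5)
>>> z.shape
()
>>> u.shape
(3, 3)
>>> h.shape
(5, 5)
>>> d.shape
(3, 5)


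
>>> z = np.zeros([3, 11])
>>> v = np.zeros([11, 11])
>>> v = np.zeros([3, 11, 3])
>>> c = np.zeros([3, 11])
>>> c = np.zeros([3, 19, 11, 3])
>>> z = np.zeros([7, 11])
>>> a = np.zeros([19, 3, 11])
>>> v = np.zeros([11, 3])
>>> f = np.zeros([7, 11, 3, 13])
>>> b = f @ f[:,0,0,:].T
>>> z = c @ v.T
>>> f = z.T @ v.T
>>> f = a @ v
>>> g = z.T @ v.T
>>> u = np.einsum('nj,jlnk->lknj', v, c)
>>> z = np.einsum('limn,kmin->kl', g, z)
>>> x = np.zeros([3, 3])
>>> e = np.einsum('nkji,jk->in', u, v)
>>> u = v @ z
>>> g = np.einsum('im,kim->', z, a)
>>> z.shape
(3, 11)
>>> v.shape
(11, 3)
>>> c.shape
(3, 19, 11, 3)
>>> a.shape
(19, 3, 11)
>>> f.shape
(19, 3, 3)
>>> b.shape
(7, 11, 3, 7)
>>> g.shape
()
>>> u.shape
(11, 11)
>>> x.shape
(3, 3)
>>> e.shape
(3, 19)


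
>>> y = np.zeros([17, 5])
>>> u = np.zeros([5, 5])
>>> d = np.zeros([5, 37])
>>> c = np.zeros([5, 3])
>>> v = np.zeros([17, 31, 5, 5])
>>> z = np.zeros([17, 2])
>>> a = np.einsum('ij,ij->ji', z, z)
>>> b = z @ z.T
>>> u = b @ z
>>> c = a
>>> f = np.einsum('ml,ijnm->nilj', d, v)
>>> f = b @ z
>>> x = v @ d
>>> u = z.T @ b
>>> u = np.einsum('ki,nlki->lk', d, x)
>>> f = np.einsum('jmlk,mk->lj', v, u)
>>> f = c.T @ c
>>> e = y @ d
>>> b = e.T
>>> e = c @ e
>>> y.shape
(17, 5)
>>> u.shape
(31, 5)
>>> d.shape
(5, 37)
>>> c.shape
(2, 17)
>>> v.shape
(17, 31, 5, 5)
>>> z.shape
(17, 2)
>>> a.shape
(2, 17)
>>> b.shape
(37, 17)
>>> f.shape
(17, 17)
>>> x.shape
(17, 31, 5, 37)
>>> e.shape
(2, 37)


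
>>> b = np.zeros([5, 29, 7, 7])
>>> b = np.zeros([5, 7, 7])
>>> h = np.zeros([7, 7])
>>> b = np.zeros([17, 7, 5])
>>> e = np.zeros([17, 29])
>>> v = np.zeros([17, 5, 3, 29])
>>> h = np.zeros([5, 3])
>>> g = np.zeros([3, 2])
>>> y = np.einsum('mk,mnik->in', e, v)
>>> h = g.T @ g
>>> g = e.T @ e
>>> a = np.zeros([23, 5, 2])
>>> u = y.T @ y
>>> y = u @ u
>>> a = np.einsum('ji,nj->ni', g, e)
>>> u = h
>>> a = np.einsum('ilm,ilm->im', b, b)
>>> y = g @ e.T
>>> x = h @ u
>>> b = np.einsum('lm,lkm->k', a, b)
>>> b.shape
(7,)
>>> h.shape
(2, 2)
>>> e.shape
(17, 29)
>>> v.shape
(17, 5, 3, 29)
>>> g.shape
(29, 29)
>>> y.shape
(29, 17)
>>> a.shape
(17, 5)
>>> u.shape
(2, 2)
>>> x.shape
(2, 2)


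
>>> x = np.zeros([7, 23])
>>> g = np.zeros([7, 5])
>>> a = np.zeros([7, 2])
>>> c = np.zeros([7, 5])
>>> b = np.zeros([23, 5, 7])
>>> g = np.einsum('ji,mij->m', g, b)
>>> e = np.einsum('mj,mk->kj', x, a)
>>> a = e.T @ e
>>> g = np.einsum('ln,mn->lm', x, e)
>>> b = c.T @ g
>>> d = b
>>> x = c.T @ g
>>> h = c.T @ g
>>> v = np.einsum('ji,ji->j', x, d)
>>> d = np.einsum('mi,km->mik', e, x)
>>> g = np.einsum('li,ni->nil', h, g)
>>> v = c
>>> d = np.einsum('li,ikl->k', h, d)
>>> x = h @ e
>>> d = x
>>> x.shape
(5, 23)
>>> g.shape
(7, 2, 5)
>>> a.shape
(23, 23)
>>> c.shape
(7, 5)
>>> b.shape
(5, 2)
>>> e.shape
(2, 23)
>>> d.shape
(5, 23)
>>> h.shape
(5, 2)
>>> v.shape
(7, 5)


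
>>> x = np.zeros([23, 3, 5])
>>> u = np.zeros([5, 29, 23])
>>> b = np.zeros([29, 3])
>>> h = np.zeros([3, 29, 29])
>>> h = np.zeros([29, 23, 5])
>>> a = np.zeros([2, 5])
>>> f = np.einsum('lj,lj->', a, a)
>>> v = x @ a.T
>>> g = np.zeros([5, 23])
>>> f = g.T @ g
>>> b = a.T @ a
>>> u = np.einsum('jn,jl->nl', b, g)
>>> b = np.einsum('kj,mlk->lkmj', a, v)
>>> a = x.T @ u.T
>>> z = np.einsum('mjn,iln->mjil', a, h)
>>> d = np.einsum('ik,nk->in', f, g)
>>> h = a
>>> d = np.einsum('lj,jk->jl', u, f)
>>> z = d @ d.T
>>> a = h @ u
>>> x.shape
(23, 3, 5)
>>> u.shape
(5, 23)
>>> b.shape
(3, 2, 23, 5)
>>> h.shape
(5, 3, 5)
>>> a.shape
(5, 3, 23)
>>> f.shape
(23, 23)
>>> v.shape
(23, 3, 2)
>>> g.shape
(5, 23)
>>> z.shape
(23, 23)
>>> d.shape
(23, 5)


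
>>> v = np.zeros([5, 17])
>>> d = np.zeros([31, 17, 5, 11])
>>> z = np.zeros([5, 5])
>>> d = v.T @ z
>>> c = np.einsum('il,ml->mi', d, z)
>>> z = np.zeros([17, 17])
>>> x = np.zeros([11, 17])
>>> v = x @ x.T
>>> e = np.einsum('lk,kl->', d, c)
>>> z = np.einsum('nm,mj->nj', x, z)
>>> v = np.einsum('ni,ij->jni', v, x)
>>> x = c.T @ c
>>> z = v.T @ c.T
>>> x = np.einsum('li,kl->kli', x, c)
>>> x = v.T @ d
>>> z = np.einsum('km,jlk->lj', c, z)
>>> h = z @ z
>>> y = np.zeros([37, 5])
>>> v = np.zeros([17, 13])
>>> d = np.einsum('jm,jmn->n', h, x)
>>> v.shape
(17, 13)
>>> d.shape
(5,)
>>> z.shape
(11, 11)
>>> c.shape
(5, 17)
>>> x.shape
(11, 11, 5)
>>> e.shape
()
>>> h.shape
(11, 11)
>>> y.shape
(37, 5)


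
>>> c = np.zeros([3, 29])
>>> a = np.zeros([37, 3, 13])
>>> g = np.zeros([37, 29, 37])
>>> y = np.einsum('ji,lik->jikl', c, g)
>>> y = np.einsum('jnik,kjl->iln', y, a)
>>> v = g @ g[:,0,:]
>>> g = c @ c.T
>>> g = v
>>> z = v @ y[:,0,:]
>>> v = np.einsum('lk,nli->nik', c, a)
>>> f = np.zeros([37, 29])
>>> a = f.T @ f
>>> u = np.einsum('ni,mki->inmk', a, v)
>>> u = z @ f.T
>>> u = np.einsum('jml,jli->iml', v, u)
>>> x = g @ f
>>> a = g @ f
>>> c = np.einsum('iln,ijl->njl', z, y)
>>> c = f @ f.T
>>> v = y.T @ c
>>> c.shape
(37, 37)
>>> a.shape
(37, 29, 29)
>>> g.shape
(37, 29, 37)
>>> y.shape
(37, 13, 29)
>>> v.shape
(29, 13, 37)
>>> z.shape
(37, 29, 29)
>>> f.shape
(37, 29)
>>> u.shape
(37, 13, 29)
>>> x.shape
(37, 29, 29)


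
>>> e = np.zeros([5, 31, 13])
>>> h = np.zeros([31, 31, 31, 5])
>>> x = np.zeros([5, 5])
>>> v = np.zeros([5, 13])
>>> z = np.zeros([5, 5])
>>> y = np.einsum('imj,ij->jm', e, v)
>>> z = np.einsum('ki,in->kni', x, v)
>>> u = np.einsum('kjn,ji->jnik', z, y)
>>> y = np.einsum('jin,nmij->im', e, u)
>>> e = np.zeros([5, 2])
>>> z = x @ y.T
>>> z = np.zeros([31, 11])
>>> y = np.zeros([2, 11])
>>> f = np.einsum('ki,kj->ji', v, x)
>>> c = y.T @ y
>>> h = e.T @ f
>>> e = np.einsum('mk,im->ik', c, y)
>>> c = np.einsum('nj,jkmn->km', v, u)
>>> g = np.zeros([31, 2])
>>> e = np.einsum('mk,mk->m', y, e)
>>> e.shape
(2,)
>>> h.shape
(2, 13)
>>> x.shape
(5, 5)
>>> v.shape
(5, 13)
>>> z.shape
(31, 11)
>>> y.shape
(2, 11)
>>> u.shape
(13, 5, 31, 5)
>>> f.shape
(5, 13)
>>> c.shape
(5, 31)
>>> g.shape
(31, 2)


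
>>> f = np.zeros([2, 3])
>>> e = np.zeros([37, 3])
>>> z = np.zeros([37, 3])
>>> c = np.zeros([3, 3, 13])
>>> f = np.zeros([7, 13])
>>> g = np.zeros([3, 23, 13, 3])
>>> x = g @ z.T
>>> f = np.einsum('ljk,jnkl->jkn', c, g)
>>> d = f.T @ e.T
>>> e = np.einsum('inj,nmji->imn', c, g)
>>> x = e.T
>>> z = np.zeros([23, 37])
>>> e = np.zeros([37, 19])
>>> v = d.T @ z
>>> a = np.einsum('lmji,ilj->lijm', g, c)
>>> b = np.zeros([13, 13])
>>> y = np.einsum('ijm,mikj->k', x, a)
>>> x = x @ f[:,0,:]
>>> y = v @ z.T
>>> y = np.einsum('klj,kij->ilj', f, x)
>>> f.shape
(3, 13, 23)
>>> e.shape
(37, 19)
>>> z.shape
(23, 37)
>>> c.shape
(3, 3, 13)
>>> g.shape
(3, 23, 13, 3)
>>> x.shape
(3, 23, 23)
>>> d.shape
(23, 13, 37)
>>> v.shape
(37, 13, 37)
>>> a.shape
(3, 3, 13, 23)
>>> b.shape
(13, 13)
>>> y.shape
(23, 13, 23)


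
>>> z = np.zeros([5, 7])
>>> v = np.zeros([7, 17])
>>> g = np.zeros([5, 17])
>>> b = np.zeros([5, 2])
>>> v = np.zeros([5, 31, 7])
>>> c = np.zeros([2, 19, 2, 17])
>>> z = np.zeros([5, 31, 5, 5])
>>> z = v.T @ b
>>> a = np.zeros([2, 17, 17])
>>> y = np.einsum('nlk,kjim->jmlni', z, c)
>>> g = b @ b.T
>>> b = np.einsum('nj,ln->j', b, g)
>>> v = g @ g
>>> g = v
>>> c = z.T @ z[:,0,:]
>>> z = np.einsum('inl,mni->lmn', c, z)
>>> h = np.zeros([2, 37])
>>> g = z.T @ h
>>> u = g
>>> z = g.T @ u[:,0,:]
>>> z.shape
(37, 7, 37)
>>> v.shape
(5, 5)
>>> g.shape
(31, 7, 37)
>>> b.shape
(2,)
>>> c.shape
(2, 31, 2)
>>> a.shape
(2, 17, 17)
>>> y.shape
(19, 17, 31, 7, 2)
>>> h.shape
(2, 37)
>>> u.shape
(31, 7, 37)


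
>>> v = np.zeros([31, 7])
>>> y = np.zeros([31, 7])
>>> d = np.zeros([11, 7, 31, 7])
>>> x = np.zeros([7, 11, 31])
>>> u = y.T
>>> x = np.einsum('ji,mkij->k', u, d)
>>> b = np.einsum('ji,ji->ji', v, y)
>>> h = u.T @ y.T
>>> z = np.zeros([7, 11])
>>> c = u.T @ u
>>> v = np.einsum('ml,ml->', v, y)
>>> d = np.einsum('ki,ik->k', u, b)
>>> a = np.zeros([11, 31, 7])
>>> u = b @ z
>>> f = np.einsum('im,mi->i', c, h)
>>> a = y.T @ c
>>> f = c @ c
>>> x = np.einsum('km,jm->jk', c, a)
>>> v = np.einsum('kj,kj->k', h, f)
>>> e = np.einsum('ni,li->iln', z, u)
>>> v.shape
(31,)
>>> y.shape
(31, 7)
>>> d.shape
(7,)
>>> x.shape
(7, 31)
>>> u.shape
(31, 11)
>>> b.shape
(31, 7)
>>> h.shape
(31, 31)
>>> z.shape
(7, 11)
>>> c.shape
(31, 31)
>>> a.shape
(7, 31)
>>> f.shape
(31, 31)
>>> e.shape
(11, 31, 7)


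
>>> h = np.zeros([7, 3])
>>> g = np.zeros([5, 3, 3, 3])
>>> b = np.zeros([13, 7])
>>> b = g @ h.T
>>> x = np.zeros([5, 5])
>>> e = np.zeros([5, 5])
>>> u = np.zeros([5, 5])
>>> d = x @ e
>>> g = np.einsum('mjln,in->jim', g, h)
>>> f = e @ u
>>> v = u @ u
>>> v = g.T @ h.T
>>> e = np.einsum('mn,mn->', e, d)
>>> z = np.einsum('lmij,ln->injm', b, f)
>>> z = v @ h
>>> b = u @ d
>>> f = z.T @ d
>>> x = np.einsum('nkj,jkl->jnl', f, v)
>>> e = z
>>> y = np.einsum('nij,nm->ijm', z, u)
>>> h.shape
(7, 3)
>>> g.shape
(3, 7, 5)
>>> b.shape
(5, 5)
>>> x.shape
(5, 3, 7)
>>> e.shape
(5, 7, 3)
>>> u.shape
(5, 5)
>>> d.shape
(5, 5)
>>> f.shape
(3, 7, 5)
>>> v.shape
(5, 7, 7)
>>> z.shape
(5, 7, 3)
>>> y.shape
(7, 3, 5)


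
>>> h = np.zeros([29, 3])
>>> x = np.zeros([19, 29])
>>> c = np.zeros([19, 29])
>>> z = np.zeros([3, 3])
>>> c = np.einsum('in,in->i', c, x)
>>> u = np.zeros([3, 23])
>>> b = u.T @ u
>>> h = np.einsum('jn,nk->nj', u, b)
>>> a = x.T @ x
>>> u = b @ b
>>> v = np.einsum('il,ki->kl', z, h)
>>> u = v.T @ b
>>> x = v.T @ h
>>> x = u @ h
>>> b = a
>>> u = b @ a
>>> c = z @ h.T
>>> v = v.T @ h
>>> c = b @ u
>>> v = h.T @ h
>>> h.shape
(23, 3)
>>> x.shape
(3, 3)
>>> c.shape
(29, 29)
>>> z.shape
(3, 3)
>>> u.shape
(29, 29)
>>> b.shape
(29, 29)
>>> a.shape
(29, 29)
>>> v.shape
(3, 3)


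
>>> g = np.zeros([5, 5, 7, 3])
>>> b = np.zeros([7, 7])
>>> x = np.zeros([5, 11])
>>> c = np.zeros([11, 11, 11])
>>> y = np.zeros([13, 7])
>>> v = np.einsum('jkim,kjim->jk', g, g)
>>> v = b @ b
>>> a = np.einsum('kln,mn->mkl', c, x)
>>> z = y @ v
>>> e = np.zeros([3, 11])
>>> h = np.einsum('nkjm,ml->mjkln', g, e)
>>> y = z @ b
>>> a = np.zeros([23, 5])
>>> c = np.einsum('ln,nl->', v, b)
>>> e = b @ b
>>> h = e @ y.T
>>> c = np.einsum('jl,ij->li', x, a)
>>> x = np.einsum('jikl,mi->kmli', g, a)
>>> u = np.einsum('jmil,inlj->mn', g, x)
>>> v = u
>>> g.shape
(5, 5, 7, 3)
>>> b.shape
(7, 7)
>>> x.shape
(7, 23, 3, 5)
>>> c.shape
(11, 23)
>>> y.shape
(13, 7)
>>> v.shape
(5, 23)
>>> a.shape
(23, 5)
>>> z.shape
(13, 7)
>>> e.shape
(7, 7)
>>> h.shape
(7, 13)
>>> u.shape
(5, 23)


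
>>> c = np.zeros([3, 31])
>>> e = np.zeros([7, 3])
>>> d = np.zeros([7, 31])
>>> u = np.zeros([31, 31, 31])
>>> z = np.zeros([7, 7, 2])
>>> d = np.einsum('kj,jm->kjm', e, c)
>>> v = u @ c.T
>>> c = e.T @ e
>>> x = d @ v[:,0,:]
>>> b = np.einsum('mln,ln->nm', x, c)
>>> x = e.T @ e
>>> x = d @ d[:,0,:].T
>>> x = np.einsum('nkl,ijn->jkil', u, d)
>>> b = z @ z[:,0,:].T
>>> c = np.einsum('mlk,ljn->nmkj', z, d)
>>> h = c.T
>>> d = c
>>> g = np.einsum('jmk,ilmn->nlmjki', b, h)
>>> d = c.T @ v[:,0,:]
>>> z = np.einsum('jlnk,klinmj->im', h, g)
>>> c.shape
(31, 7, 2, 3)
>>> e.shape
(7, 3)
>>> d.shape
(3, 2, 7, 3)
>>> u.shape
(31, 31, 31)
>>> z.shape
(7, 7)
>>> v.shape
(31, 31, 3)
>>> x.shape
(3, 31, 7, 31)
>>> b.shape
(7, 7, 7)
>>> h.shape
(3, 2, 7, 31)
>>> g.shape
(31, 2, 7, 7, 7, 3)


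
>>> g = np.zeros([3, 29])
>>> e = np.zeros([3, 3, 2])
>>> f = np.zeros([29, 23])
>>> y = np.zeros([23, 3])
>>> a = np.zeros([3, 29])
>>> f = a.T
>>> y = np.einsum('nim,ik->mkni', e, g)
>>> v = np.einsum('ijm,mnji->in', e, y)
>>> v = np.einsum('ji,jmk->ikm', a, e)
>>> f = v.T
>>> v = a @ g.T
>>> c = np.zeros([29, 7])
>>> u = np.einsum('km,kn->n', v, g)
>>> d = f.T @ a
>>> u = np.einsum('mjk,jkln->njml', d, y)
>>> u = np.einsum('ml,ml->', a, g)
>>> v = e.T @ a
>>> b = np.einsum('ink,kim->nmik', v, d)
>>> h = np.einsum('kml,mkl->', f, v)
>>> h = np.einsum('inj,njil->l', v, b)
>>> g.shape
(3, 29)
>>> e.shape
(3, 3, 2)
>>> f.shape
(3, 2, 29)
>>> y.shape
(2, 29, 3, 3)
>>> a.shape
(3, 29)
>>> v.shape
(2, 3, 29)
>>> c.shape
(29, 7)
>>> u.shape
()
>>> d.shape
(29, 2, 29)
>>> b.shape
(3, 29, 2, 29)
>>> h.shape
(29,)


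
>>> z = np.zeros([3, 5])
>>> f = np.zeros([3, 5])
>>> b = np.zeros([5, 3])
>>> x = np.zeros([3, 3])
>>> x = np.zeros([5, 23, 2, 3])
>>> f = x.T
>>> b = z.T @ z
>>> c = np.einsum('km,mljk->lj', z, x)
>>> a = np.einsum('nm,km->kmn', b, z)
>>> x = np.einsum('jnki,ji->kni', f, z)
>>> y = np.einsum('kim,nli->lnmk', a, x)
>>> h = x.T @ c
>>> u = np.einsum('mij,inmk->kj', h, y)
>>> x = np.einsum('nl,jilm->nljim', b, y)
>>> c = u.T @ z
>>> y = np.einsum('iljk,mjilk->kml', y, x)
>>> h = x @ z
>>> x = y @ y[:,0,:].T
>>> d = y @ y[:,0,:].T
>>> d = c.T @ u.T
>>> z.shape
(3, 5)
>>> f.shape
(3, 2, 23, 5)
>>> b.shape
(5, 5)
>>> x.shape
(3, 5, 3)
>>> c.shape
(2, 5)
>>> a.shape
(3, 5, 5)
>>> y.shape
(3, 5, 23)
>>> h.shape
(5, 5, 2, 23, 5)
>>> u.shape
(3, 2)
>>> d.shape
(5, 3)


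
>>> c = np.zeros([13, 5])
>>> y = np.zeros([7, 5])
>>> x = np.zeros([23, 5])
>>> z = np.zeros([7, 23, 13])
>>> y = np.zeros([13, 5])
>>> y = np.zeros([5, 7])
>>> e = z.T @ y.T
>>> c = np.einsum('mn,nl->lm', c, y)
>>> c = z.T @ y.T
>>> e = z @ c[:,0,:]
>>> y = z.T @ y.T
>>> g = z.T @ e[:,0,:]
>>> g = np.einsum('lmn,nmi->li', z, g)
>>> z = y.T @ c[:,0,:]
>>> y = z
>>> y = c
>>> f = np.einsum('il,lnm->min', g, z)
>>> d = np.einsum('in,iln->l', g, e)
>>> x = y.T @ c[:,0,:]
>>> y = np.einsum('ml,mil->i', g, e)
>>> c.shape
(13, 23, 5)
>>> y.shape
(23,)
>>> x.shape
(5, 23, 5)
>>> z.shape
(5, 23, 5)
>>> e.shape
(7, 23, 5)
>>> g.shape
(7, 5)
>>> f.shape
(5, 7, 23)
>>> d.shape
(23,)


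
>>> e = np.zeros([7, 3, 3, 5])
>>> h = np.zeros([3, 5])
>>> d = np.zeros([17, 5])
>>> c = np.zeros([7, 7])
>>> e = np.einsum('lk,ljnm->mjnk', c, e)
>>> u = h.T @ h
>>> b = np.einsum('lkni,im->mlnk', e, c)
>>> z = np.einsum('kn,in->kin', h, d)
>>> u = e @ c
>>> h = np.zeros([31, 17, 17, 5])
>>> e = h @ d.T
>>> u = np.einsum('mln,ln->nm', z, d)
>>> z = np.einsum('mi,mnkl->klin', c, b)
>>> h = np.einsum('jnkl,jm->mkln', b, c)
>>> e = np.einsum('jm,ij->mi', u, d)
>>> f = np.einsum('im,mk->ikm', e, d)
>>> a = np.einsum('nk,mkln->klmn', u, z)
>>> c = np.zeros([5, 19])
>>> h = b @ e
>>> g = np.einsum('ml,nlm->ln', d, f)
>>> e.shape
(3, 17)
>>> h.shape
(7, 5, 3, 17)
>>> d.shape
(17, 5)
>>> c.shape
(5, 19)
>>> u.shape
(5, 3)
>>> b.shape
(7, 5, 3, 3)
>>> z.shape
(3, 3, 7, 5)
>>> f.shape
(3, 5, 17)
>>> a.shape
(3, 7, 3, 5)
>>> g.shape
(5, 3)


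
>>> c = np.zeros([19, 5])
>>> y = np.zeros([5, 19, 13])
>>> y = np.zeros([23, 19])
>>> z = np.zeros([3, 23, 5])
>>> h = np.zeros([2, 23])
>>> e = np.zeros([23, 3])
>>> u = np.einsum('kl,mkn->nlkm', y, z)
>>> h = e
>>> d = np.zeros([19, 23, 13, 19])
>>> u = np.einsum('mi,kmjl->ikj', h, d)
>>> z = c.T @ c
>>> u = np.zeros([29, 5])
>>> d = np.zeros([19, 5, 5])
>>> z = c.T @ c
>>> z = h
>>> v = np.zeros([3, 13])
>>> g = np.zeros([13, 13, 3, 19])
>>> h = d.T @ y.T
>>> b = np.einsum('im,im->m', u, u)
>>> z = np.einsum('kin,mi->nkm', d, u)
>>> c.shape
(19, 5)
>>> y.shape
(23, 19)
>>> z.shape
(5, 19, 29)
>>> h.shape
(5, 5, 23)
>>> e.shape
(23, 3)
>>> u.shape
(29, 5)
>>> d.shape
(19, 5, 5)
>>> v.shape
(3, 13)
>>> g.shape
(13, 13, 3, 19)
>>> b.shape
(5,)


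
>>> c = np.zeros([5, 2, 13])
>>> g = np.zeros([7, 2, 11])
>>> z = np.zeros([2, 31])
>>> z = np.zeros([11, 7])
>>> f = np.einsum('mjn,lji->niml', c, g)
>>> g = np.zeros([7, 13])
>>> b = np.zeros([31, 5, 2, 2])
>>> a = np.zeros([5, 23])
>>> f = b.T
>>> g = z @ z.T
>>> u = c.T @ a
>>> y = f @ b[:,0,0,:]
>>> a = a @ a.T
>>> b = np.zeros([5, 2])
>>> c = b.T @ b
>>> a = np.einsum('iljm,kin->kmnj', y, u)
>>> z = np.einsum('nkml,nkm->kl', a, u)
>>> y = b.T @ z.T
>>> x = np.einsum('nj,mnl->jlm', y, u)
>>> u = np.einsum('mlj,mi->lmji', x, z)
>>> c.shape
(2, 2)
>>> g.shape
(11, 11)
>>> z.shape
(2, 5)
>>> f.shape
(2, 2, 5, 31)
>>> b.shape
(5, 2)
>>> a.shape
(13, 2, 23, 5)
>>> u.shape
(23, 2, 13, 5)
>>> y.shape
(2, 2)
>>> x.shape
(2, 23, 13)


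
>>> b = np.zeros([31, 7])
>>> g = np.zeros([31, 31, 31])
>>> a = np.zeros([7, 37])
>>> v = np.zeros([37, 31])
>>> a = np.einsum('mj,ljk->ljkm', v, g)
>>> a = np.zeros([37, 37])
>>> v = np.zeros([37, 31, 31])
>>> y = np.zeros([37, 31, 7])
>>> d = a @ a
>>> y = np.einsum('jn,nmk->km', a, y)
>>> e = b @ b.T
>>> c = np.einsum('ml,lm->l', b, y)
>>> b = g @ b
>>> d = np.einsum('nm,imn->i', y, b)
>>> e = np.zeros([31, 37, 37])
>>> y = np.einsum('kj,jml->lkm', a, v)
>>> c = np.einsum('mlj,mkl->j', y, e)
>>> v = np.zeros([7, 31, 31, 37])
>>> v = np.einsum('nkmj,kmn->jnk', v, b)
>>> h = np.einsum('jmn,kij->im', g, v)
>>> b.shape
(31, 31, 7)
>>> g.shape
(31, 31, 31)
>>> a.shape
(37, 37)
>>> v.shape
(37, 7, 31)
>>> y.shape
(31, 37, 31)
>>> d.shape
(31,)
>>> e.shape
(31, 37, 37)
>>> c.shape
(31,)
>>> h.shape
(7, 31)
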